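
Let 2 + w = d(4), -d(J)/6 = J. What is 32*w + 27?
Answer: -805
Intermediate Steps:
d(J) = -6*J
w = -26 (w = -2 - 6*4 = -2 - 24 = -26)
32*w + 27 = 32*(-26) + 27 = -832 + 27 = -805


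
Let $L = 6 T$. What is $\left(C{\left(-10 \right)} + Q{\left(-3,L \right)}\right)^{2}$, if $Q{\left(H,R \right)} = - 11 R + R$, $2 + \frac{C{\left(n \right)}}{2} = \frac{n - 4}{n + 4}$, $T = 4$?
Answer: $\frac{515524}{9} \approx 57280.0$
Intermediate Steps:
$L = 24$ ($L = 6 \cdot 4 = 24$)
$C{\left(n \right)} = -4 + \frac{2 \left(-4 + n\right)}{4 + n}$ ($C{\left(n \right)} = -4 + 2 \frac{n - 4}{n + 4} = -4 + 2 \frac{-4 + n}{4 + n} = -4 + \frac{2 \left(-4 + n\right)}{4 + n}$)
$Q{\left(H,R \right)} = - 10 R$
$\left(C{\left(-10 \right)} + Q{\left(-3,L \right)}\right)^{2} = \left(\frac{2 \left(-12 - -10\right)}{4 - 10} - 240\right)^{2} = \left(\frac{2 \left(-12 + 10\right)}{-6} - 240\right)^{2} = \left(2 \left(- \frac{1}{6}\right) \left(-2\right) - 240\right)^{2} = \left(\frac{2}{3} - 240\right)^{2} = \left(- \frac{718}{3}\right)^{2} = \frac{515524}{9}$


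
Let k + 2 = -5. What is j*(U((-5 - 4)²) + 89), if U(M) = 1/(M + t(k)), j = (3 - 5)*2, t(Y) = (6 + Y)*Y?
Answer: -7833/22 ≈ -356.05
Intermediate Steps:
k = -7 (k = -2 - 5 = -7)
t(Y) = Y*(6 + Y)
j = -4 (j = -2*2 = -4)
U(M) = 1/(7 + M) (U(M) = 1/(M - 7*(6 - 7)) = 1/(M - 7*(-1)) = 1/(M + 7) = 1/(7 + M))
j*(U((-5 - 4)²) + 89) = -4*(1/(7 + (-5 - 4)²) + 89) = -4*(1/(7 + (-9)²) + 89) = -4*(1/(7 + 81) + 89) = -4*(1/88 + 89) = -4*7833/88 = -7833/22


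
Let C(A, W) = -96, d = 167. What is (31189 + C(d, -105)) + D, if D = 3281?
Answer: 34374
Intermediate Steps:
(31189 + C(d, -105)) + D = (31189 - 96) + 3281 = 31093 + 3281 = 34374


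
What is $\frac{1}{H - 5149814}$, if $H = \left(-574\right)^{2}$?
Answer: $- \frac{1}{4820338} \approx -2.0745 \cdot 10^{-7}$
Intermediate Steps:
$H = 329476$
$\frac{1}{H - 5149814} = \frac{1}{329476 - 5149814} = \frac{1}{-4820338} = - \frac{1}{4820338}$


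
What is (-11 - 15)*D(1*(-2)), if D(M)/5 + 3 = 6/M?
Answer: 780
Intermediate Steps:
D(M) = -15 + 30/M (D(M) = -15 + 5*(6/M) = -15 + 30/M)
(-11 - 15)*D(1*(-2)) = (-11 - 15)*(-15 + 30/((1*(-2)))) = -26*(-15 + 30/(-2)) = -26*(-15 + 30*(-½)) = -26*(-15 - 15) = -26*(-30) = 780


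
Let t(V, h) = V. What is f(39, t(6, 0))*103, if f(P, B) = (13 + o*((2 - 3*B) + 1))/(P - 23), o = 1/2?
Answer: 1133/32 ≈ 35.406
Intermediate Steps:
o = ½ ≈ 0.50000
f(P, B) = (29/2 - 3*B/2)/(-23 + P) (f(P, B) = (13 + ((2 - 3*B) + 1)/2)/(P - 23) = (13 + (3 - 3*B)/2)/(-23 + P) = (13 + (3/2 - 3*B/2))/(-23 + P) = (29/2 - 3*B/2)/(-23 + P))
f(39, t(6, 0))*103 = ((29 - 3*6)/(2*(-23 + 39)))*103 = ((½)*(29 - 18)/16)*103 = ((½)*(1/16)*11)*103 = (11/32)*103 = 1133/32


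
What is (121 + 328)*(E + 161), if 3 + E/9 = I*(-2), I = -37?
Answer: 359200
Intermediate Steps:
E = 639 (E = -27 + 9*(-37*(-2)) = -27 + 9*74 = -27 + 666 = 639)
(121 + 328)*(E + 161) = (121 + 328)*(639 + 161) = 449*800 = 359200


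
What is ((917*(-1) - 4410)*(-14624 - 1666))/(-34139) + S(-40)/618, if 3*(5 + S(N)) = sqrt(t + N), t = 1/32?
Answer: -7661178805/3013986 + I*sqrt(2558)/14832 ≈ -2541.9 + 0.00341*I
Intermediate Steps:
t = 1/32 ≈ 0.031250
S(N) = -5 + sqrt(1/32 + N)/3
((917*(-1) - 4410)*(-14624 - 1666))/(-34139) + S(-40)/618 = ((917*(-1) - 4410)*(-14624 - 1666))/(-34139) + (-5 + sqrt(2 + 64*(-40))/24)/618 = ((-917 - 4410)*(-16290))*(-1/34139) + (-5 + sqrt(2 - 2560)/24)*(1/618) = -5327*(-16290)*(-1/34139) + (-5 + sqrt(-2558)/24)*(1/618) = 86776830*(-1/34139) + (-5 + (I*sqrt(2558))/24)*(1/618) = -12396690/4877 + (-5 + I*sqrt(2558)/24)*(1/618) = -12396690/4877 + (-5/618 + I*sqrt(2558)/14832) = -7661178805/3013986 + I*sqrt(2558)/14832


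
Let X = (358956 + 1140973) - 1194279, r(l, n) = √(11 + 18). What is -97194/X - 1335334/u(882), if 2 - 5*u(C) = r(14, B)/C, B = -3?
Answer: -122117574807583323/36580039175 - 452986380*√29/239359 ≈ -3.3486e+6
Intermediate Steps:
r(l, n) = √29
u(C) = ⅖ - √29/(5*C)
X = 305650 (X = 1499929 - 1194279 = 305650)
-97194/X - 1335334/u(882) = -97194/305650 - 1335334*4410/(-√29 + 2*882) = -97194*1/305650 - 1335334*4410/(-√29 + 1764) = -48597/152825 - 1335334*4410/(1764 - √29) = -48597/152825 - 1335334/(⅖ - √29/4410)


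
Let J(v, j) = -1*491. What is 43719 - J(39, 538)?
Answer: 44210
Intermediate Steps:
J(v, j) = -491
43719 - J(39, 538) = 43719 - 1*(-491) = 43719 + 491 = 44210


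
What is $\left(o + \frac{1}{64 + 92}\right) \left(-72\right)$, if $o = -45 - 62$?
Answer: $\frac{100146}{13} \approx 7703.5$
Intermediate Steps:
$o = -107$ ($o = -45 - 62 = -107$)
$\left(o + \frac{1}{64 + 92}\right) \left(-72\right) = \left(-107 + \frac{1}{64 + 92}\right) \left(-72\right) = \left(-107 + \frac{1}{156}\right) \left(-72\right) = \left(- \frac{16691}{156}\right) \left(-72\right) = \frac{100146}{13}$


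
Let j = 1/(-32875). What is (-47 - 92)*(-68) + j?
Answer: 310734499/32875 ≈ 9452.0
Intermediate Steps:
j = -1/32875 ≈ -3.0418e-5
(-47 - 92)*(-68) + j = (-47 - 92)*(-68) - 1/32875 = -139*(-68) - 1/32875 = 9452 - 1/32875 = 310734499/32875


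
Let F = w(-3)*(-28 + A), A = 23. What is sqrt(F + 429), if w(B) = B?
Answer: 2*sqrt(111) ≈ 21.071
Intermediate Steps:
F = 15 (F = -3*(-28 + 23) = -3*(-5) = 15)
sqrt(F + 429) = sqrt(15 + 429) = sqrt(444) = 2*sqrt(111)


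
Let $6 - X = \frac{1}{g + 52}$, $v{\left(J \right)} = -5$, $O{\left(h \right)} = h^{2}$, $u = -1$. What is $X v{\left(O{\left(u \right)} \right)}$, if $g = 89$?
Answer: $- \frac{4225}{141} \approx -29.965$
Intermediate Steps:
$X = \frac{845}{141}$ ($X = 6 - \frac{1}{89 + 52} = 6 - \frac{1}{141} = \frac{845}{141} \approx 5.9929$)
$X v{\left(O{\left(u \right)} \right)} = \frac{845}{141} \left(-5\right) = - \frac{4225}{141}$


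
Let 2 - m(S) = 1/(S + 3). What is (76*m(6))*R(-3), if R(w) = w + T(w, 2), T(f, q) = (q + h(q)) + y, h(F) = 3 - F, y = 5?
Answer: 6460/9 ≈ 717.78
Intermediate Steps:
m(S) = 2 - 1/(3 + S) (m(S) = 2 - 1/(S + 3) = 2 - 1/(3 + S))
T(f, q) = 8 (T(f, q) = (q + (3 - q)) + 5 = 3 + 5 = 8)
R(w) = 8 + w (R(w) = w + 8 = 8 + w)
(76*m(6))*R(-3) = (76*((5 + 2*6)/(3 + 6)))*(8 - 3) = (76*((5 + 12)/9))*5 = (76*((1/9)*17))*5 = (76*(17/9))*5 = (1292/9)*5 = 6460/9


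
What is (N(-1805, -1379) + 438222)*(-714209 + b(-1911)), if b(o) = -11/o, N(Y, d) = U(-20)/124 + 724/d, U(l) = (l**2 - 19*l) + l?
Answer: -25568879268370167472/81693339 ≈ -3.1299e+11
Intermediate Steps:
U(l) = l**2 - 18*l
N(Y, d) = 190/31 + 724/d (N(Y, d) = -20*(-18 - 20)/124 + 724/d = -20*(-38)*(1/124) + 724/d = 760*(1/124) + 724/d = 190/31 + 724/d)
(N(-1805, -1379) + 438222)*(-714209 + b(-1911)) = ((190/31 + 724/(-1379)) + 438222)*(-714209 - 11/(-1911)) = ((190/31 + 724*(-1/1379)) + 438222)*(-714209 - 11*(-1/1911)) = ((190/31 - 724/1379) + 438222)*(-714209 + 11/1911) = (239566/42749 + 438222)*(-1364853388/1911) = (18733791844/42749)*(-1364853388/1911) = -25568879268370167472/81693339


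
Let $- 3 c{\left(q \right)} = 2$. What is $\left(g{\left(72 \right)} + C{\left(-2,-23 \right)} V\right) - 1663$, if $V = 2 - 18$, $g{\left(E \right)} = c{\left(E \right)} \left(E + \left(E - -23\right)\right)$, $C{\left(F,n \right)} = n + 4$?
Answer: $- \frac{4411}{3} \approx -1470.3$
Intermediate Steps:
$c{\left(q \right)} = - \frac{2}{3}$ ($c{\left(q \right)} = \left(- \frac{1}{3}\right) 2 = - \frac{2}{3}$)
$C{\left(F,n \right)} = 4 + n$
$g{\left(E \right)} = - \frac{46}{3} - \frac{4 E}{3}$ ($g{\left(E \right)} = - \frac{2 \left(E + \left(E - -23\right)\right)}{3} = - \frac{2 \left(E + \left(E + 23\right)\right)}{3} = - \frac{2 \left(E + \left(23 + E\right)\right)}{3} = - \frac{2 \left(23 + 2 E\right)}{3} = - \frac{46}{3} - \frac{4 E}{3}$)
$V = -16$ ($V = 2 - 18 = -16$)
$\left(g{\left(72 \right)} + C{\left(-2,-23 \right)} V\right) - 1663 = \left(\left(- \frac{46}{3} - 96\right) + \left(4 - 23\right) \left(-16\right)\right) - 1663 = \left(\left(- \frac{46}{3} - 96\right) - -304\right) - 1663 = \left(- \frac{334}{3} + 304\right) - 1663 = \frac{578}{3} - 1663 = - \frac{4411}{3}$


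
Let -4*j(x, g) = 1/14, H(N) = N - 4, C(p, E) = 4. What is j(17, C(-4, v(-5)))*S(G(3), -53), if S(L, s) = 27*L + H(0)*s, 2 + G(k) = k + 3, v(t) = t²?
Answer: -40/7 ≈ -5.7143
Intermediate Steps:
G(k) = 1 + k (G(k) = -2 + (k + 3) = -2 + (3 + k) = 1 + k)
H(N) = -4 + N
j(x, g) = -1/56 (j(x, g) = -¼/14 = -¼*1/14 = -1/56)
S(L, s) = -4*s + 27*L (S(L, s) = 27*L + (-4 + 0)*s = 27*L - 4*s = -4*s + 27*L)
j(17, C(-4, v(-5)))*S(G(3), -53) = -(-4*(-53) + 27*(1 + 3))/56 = -(212 + 27*4)/56 = -(212 + 108)/56 = -1/56*320 = -40/7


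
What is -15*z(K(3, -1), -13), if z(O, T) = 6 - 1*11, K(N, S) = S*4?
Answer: 75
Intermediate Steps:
K(N, S) = 4*S
z(O, T) = -5 (z(O, T) = 6 - 11 = -5)
-15*z(K(3, -1), -13) = -15*(-5) = 75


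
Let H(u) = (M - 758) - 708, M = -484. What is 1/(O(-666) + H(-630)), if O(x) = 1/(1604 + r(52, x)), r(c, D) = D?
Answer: -938/1829099 ≈ -0.00051282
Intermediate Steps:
O(x) = 1/(1604 + x)
H(u) = -1950 (H(u) = (-484 - 758) - 708 = -1242 - 708 = -1950)
1/(O(-666) + H(-630)) = 1/(1/(1604 - 666) - 1950) = 1/(1/938 - 1950) = 1/(-1829099/938) = -938/1829099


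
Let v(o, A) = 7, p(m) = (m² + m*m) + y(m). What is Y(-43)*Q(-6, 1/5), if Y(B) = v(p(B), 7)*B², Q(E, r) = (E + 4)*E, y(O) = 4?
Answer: 155316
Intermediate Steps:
p(m) = 4 + 2*m² (p(m) = (m² + m*m) + 4 = (m² + m²) + 4 = 2*m² + 4 = 4 + 2*m²)
Q(E, r) = E*(4 + E) (Q(E, r) = (4 + E)*E = E*(4 + E))
Y(B) = 7*B²
Y(-43)*Q(-6, 1/5) = (7*(-43)²)*(-6*(4 - 6)) = (7*1849)*(-6*(-2)) = 12943*12 = 155316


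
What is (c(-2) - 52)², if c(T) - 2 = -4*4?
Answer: 4356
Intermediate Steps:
c(T) = -14 (c(T) = 2 - 4*4 = 2 - 16 = -14)
(c(-2) - 52)² = (-14 - 52)² = (-66)² = 4356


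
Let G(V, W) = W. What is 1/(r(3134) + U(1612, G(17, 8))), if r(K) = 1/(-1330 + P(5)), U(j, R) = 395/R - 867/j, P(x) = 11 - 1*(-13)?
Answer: 2105272/102813891 ≈ 0.020477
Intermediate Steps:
P(x) = 24 (P(x) = 11 + 13 = 24)
U(j, R) = -867/j + 395/R
r(K) = -1/1306 (r(K) = 1/(-1330 + 24) = 1/(-1306) = -1/1306)
1/(r(3134) + U(1612, G(17, 8))) = 1/(-1/1306 + (-867/1612 + 395/8)) = 1/(-1/1306 + 157451/3224) = 1/(102813891/2105272) = 2105272/102813891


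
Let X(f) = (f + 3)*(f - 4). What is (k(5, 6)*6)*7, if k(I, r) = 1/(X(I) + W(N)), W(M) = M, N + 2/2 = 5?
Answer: 7/2 ≈ 3.5000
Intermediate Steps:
N = 4 (N = -1 + 5 = 4)
X(f) = (-4 + f)*(3 + f) (X(f) = (3 + f)*(-4 + f) = (-4 + f)*(3 + f))
k(I, r) = 1/(-8 + I**2 - I) (k(I, r) = 1/((-12 + I**2 - I) + 4) = 1/(-8 + I**2 - I))
(k(5, 6)*6)*7 = (6/(-8 + 5**2 - 1*5))*7 = (6/(-8 + 25 - 5))*7 = (6/12)*7 = ((1/12)*6)*7 = (1/2)*7 = 7/2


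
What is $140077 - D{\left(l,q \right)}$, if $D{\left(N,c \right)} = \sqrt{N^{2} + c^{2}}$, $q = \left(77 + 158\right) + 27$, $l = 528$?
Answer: $140077 - 2 \sqrt{86857} \approx 1.3949 \cdot 10^{5}$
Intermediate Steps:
$q = 262$ ($q = 235 + 27 = 262$)
$140077 - D{\left(l,q \right)} = 140077 - \sqrt{528^{2} + 262^{2}} = 140077 - \sqrt{278784 + 68644} = 140077 - \sqrt{347428} = 140077 - 2 \sqrt{86857}$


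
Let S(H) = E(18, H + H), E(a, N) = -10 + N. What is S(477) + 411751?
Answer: 412695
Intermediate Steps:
S(H) = -10 + 2*H (S(H) = -10 + (H + H) = -10 + 2*H)
S(477) + 411751 = (-10 + 2*477) + 411751 = (-10 + 954) + 411751 = 944 + 411751 = 412695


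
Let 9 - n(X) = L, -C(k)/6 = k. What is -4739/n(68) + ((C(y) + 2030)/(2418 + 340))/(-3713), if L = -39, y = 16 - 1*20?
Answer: -307149431/3111024 ≈ -98.729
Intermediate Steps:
y = -4 (y = 16 - 20 = -4)
C(k) = -6*k
n(X) = 48 (n(X) = 9 - 1*(-39) = 9 + 39 = 48)
-4739/n(68) + ((C(y) + 2030)/(2418 + 340))/(-3713) = -4739/48 + ((-6*(-4) + 2030)/(2418 + 340))/(-3713) = -4739*1/48 + ((24 + 2030)/2758)*(-1/3713) = -4739/48 + (2054*(1/2758))*(-1/3713) = -4739/48 + (1027/1379)*(-1/3713) = -4739/48 - 13/64813 = -307149431/3111024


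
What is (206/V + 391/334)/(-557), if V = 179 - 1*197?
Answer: 30883/1674342 ≈ 0.018445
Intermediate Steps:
V = -18 (V = 179 - 197 = -18)
(206/V + 391/334)/(-557) = (206/(-18) + 391/334)/(-557) = (206*(-1/18) + 391*(1/334))*(-1/557) = (-103/9 + 391/334)*(-1/557) = -30883/3006*(-1/557) = 30883/1674342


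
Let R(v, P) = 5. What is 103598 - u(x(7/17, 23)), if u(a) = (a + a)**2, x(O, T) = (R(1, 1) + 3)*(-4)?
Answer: 99502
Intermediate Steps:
x(O, T) = -32 (x(O, T) = (5 + 3)*(-4) = 8*(-4) = -32)
u(a) = 4*a**2 (u(a) = (2*a)**2 = 4*a**2)
103598 - u(x(7/17, 23)) = 103598 - 4*(-32)**2 = 103598 - 4*1024 = 103598 - 1*4096 = 103598 - 4096 = 99502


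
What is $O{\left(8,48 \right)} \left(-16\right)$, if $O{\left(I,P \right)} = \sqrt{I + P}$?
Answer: $- 32 \sqrt{14} \approx -119.73$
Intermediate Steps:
$O{\left(8,48 \right)} \left(-16\right) = \sqrt{8 + 48} \left(-16\right) = \sqrt{56} \left(-16\right) = 2 \sqrt{14} \left(-16\right) = - 32 \sqrt{14}$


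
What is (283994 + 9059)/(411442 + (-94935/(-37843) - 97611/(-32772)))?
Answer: 121147211113396/170091128863575 ≈ 0.71225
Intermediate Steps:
(283994 + 9059)/(411442 + (-94935/(-37843) - 97611/(-32772))) = 293053/(411442 + (-94935*(-1/37843) - 97611*(-1/32772))) = 293053/(411442 + (94935/37843 + 32537/10924)) = 293053/(411442 + 2268367631/413396932) = 293053/(170091128863575/413396932) = 293053*(413396932/170091128863575) = 121147211113396/170091128863575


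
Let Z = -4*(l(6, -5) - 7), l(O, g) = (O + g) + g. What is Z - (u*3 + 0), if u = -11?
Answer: 77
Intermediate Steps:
l(O, g) = O + 2*g
Z = 44 (Z = -4*((6 + 2*(-5)) - 7) = -4*((6 - 10) - 7) = -4*(-4 - 7) = -4*(-11) = 44)
Z - (u*3 + 0) = 44 - (-11*3 + 0) = 44 - (-33 + 0) = 44 - 1*(-33) = 44 + 33 = 77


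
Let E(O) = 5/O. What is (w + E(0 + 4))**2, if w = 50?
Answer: 42025/16 ≈ 2626.6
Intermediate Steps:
(w + E(0 + 4))**2 = (50 + 5/(0 + 4))**2 = (50 + 5/4)**2 = (205/4)**2 = 42025/16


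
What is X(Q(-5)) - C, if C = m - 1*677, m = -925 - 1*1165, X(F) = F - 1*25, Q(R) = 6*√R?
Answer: 2742 + 6*I*√5 ≈ 2742.0 + 13.416*I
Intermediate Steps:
X(F) = -25 + F (X(F) = F - 25 = -25 + F)
m = -2090 (m = -925 - 1165 = -2090)
C = -2767 (C = -2090 - 1*677 = -2090 - 677 = -2767)
X(Q(-5)) - C = (-25 + 6*√(-5)) - 1*(-2767) = (-25 + 6*(I*√5)) + 2767 = (-25 + 6*I*√5) + 2767 = 2742 + 6*I*√5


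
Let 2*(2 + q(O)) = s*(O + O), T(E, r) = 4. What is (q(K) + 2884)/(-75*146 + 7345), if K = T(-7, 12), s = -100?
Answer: -2482/3605 ≈ -0.68849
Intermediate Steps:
K = 4
q(O) = -2 - 100*O (q(O) = -2 + (-100*(O + O))/2 = -2 + (-200*O)/2 = -2 - 100*O)
(q(K) + 2884)/(-75*146 + 7345) = ((-2 - 100*4) + 2884)/(-75*146 + 7345) = ((-2 - 400) + 2884)/(-10950 + 7345) = (-402 + 2884)/(-3605) = 2482*(-1/3605) = -2482/3605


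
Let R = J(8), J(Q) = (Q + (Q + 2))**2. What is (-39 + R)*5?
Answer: 1425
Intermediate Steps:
J(Q) = (2 + 2*Q)**2 (J(Q) = (Q + (2 + Q))**2 = (2 + 2*Q)**2)
R = 324 (R = 4*(1 + 8)**2 = 4*9**2 = 4*81 = 324)
(-39 + R)*5 = (-39 + 324)*5 = 285*5 = 1425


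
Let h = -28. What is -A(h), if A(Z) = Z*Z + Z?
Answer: -756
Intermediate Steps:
A(Z) = Z + Z² (A(Z) = Z² + Z = Z + Z²)
-A(h) = -(-28)*(1 - 28) = -(-28)*(-27) = -1*756 = -756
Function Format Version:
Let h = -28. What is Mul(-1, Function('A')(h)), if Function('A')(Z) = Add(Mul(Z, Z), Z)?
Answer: -756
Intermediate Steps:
Function('A')(Z) = Add(Z, Pow(Z, 2)) (Function('A')(Z) = Add(Pow(Z, 2), Z) = Add(Z, Pow(Z, 2)))
Mul(-1, Function('A')(h)) = Mul(-1, Mul(-28, Add(1, -28))) = Mul(-1, Mul(-28, -27)) = Mul(-1, 756) = -756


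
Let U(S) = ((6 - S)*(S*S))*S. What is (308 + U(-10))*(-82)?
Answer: 1286744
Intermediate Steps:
U(S) = S³*(6 - S) (U(S) = ((6 - S)*S²)*S = (S²*(6 - S))*S = S³*(6 - S))
(308 + U(-10))*(-82) = (308 + (-10)³*(6 - 1*(-10)))*(-82) = (308 - 1000*(6 + 10))*(-82) = (308 - 1000*16)*(-82) = (308 - 16000)*(-82) = -15692*(-82) = 1286744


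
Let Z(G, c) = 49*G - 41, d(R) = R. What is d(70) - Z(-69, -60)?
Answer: 3492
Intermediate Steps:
Z(G, c) = -41 + 49*G
d(70) - Z(-69, -60) = 70 - (-41 + 49*(-69)) = 70 - (-41 - 3381) = 70 - 1*(-3422) = 70 + 3422 = 3492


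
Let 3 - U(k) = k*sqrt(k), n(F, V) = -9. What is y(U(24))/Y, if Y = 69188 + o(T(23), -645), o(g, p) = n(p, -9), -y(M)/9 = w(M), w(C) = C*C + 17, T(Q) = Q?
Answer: -124650/69179 + 2592*sqrt(6)/69179 ≈ -1.7101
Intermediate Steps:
U(k) = 3 - k**(3/2) (U(k) = 3 - k*sqrt(k) = 3 - k**(3/2))
w(C) = 17 + C**2 (w(C) = C**2 + 17 = 17 + C**2)
y(M) = -153 - 9*M**2 (y(M) = -9*(17 + M**2) = -153 - 9*M**2)
o(g, p) = -9
Y = 69179 (Y = 69188 - 9 = 69179)
y(U(24))/Y = (-153 - 9*(3 - 24**(3/2))**2)/69179 = (-153 - 9*(3 - 48*sqrt(6))**2)*(1/69179) = -153/69179 - 9*(3 - 48*sqrt(6))**2/69179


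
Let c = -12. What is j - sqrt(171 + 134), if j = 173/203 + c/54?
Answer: 1151/1827 - sqrt(305) ≈ -16.834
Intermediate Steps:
j = 1151/1827 (j = 173/203 - 12/54 = 173*(1/203) - 12*1/54 = 173/203 - 2/9 = 1151/1827 ≈ 0.62999)
j - sqrt(171 + 134) = 1151/1827 - sqrt(171 + 134) = 1151/1827 - sqrt(305)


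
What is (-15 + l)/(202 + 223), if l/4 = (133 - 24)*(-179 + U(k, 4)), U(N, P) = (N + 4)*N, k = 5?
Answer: -58439/425 ≈ -137.50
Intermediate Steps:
U(N, P) = N*(4 + N) (U(N, P) = (4 + N)*N = N*(4 + N))
l = -58424 (l = 4*((133 - 24)*(-179 + 5*(4 + 5))) = 4*(109*(-179 + 5*9)) = 4*(109*(-179 + 45)) = 4*(109*(-134)) = 4*(-14606) = -58424)
(-15 + l)/(202 + 223) = (-15 - 58424)/(202 + 223) = -58439/425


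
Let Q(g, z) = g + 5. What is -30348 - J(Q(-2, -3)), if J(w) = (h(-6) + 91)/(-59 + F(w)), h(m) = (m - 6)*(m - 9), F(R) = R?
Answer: -1699217/56 ≈ -30343.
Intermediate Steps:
h(m) = (-9 + m)*(-6 + m) (h(m) = (-6 + m)*(-9 + m) = (-9 + m)*(-6 + m))
Q(g, z) = 5 + g
J(w) = 271/(-59 + w) (J(w) = ((54 + (-6)² - 15*(-6)) + 91)/(-59 + w) = ((54 + 36 + 90) + 91)/(-59 + w) = (180 + 91)/(-59 + w) = 271/(-59 + w))
-30348 - J(Q(-2, -3)) = -30348 - 271/(-59 + (5 - 2)) = -30348 - 271/(-59 + 3) = -30348 - 271/(-56) = -30348 - 271*(-1)/56 = -30348 - 1*(-271/56) = -30348 + 271/56 = -1699217/56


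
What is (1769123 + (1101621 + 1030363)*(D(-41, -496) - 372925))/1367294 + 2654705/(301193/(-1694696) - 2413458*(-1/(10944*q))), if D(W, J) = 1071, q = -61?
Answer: -196763556137031161197/153754261473182 ≈ -1.2797e+6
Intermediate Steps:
(1769123 + (1101621 + 1030363)*(D(-41, -496) - 372925))/1367294 + 2654705/(301193/(-1694696) - 2413458*(-1/(10944*q))) = (1769123 + (1101621 + 1030363)*(1071 - 372925))/1367294 + 2654705/(301193/(-1694696) - 2413458/(-96*(-61)*114)) = (1769123 + 2131984*(-371854))*(1/1367294) + 2654705/(301193*(-1/1694696) - 2413458/(5856*114)) = (1769123 - 792786778336)*(1/1367294) + 2654705/(-301193/1694696 - 2413458/667584) = -792785009213*1/1367294 + 2654705/(-301193/1694696 - 2413458*1/667584) = -14958207721/25798 + 2654705/(-301193/1694696 - 134081/37088) = -14958207721/25798 + 2654705/(-29799647545/7856610656) = -14958207721/25798 + 2654705*(-7856610656/29799647545) = -14958207721/25798 - 4171396718307296/5959929509 = -196763556137031161197/153754261473182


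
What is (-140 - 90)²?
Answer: 52900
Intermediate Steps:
(-140 - 90)² = (-230)² = 52900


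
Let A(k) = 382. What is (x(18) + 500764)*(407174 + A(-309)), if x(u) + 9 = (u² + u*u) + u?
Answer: 204357137076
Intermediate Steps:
x(u) = -9 + u + 2*u² (x(u) = -9 + ((u² + u*u) + u) = -9 + ((u² + u²) + u) = -9 + (2*u² + u) = -9 + (u + 2*u²) = -9 + u + 2*u²)
(x(18) + 500764)*(407174 + A(-309)) = ((-9 + 18 + 2*18²) + 500764)*(407174 + 382) = ((-9 + 18 + 2*324) + 500764)*407556 = ((-9 + 18 + 648) + 500764)*407556 = (657 + 500764)*407556 = 501421*407556 = 204357137076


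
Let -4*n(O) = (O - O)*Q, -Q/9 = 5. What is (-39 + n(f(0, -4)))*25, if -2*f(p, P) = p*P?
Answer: -975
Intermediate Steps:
Q = -45 (Q = -9*5 = -45)
f(p, P) = -P*p/2 (f(p, P) = -p*P/2 = -P*p/2)
n(O) = 0 (n(O) = -(O - O)*(-45)/4 = -0*(-45) = -¼*0 = 0)
(-39 + n(f(0, -4)))*25 = (-39 + 0)*25 = -39*25 = -975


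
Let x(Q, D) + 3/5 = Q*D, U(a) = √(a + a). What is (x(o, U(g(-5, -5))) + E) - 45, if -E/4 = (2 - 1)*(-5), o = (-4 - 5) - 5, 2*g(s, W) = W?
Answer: -128/5 - 14*I*√5 ≈ -25.6 - 31.305*I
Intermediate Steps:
g(s, W) = W/2
o = -14 (o = -9 - 5 = -14)
U(a) = √2*√a (U(a) = √(2*a) = √2*√a)
E = 20 (E = -4*(2 - 1)*(-5) = -4*(-5) = 20)
x(Q, D) = -⅗ + D*Q (x(Q, D) = -⅗ + Q*D = -⅗ + D*Q)
(x(o, U(g(-5, -5))) + E) - 45 = ((-⅗ + (√2*√((½)*(-5)))*(-14)) + 20) - 45 = ((-⅗ + (√2*√(-5/2))*(-14)) + 20) - 45 = ((-⅗ + (√2*(I*√10/2))*(-14)) + 20) - 45 = ((-⅗ + (I*√5)*(-14)) + 20) - 45 = ((-⅗ - 14*I*√5) + 20) - 45 = (97/5 - 14*I*√5) - 45 = -128/5 - 14*I*√5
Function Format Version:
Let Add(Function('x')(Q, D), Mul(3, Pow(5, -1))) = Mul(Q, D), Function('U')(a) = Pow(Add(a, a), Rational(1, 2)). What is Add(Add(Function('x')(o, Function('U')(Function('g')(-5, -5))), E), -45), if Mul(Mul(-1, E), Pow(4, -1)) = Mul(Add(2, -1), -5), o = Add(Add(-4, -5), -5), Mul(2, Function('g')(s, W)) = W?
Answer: Add(Rational(-128, 5), Mul(-14, I, Pow(5, Rational(1, 2)))) ≈ Add(-25.600, Mul(-31.305, I))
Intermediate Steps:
Function('g')(s, W) = Mul(Rational(1, 2), W)
o = -14 (o = Add(-9, -5) = -14)
Function('U')(a) = Mul(Pow(2, Rational(1, 2)), Pow(a, Rational(1, 2))) (Function('U')(a) = Pow(Mul(2, a), Rational(1, 2)) = Mul(Pow(2, Rational(1, 2)), Pow(a, Rational(1, 2))))
E = 20 (E = Mul(-4, Mul(Add(2, -1), -5)) = Mul(-4, Mul(1, -5)) = Mul(-4, -5) = 20)
Function('x')(Q, D) = Add(Rational(-3, 5), Mul(D, Q)) (Function('x')(Q, D) = Add(Rational(-3, 5), Mul(Q, D)) = Add(Rational(-3, 5), Mul(D, Q)))
Add(Add(Function('x')(o, Function('U')(Function('g')(-5, -5))), E), -45) = Add(Add(Add(Rational(-3, 5), Mul(Mul(Pow(2, Rational(1, 2)), Pow(Mul(Rational(1, 2), -5), Rational(1, 2))), -14)), 20), -45) = Add(Add(Add(Rational(-3, 5), Mul(Mul(Pow(2, Rational(1, 2)), Pow(Rational(-5, 2), Rational(1, 2))), -14)), 20), -45) = Add(Add(Add(Rational(-3, 5), Mul(Mul(Pow(2, Rational(1, 2)), Mul(Rational(1, 2), I, Pow(10, Rational(1, 2)))), -14)), 20), -45) = Add(Add(Add(Rational(-3, 5), Mul(Mul(I, Pow(5, Rational(1, 2))), -14)), 20), -45) = Add(Add(Add(Rational(-3, 5), Mul(-14, I, Pow(5, Rational(1, 2)))), 20), -45) = Add(Add(Rational(97, 5), Mul(-14, I, Pow(5, Rational(1, 2)))), -45) = Add(Rational(-128, 5), Mul(-14, I, Pow(5, Rational(1, 2))))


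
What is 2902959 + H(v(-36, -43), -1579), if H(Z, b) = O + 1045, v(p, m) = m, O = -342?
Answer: 2903662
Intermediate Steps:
H(Z, b) = 703 (H(Z, b) = -342 + 1045 = 703)
2902959 + H(v(-36, -43), -1579) = 2902959 + 703 = 2903662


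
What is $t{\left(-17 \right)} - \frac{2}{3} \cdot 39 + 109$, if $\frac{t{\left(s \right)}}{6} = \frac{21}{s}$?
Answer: $\frac{5129}{17} \approx 301.71$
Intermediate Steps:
$t{\left(s \right)} = \frac{126}{s}$ ($t{\left(s \right)} = 6 \frac{21}{s} = \frac{126}{s}$)
$t{\left(-17 \right)} - \frac{2}{3} \cdot 39 + 109 = \frac{126}{-17} - \frac{2}{3} \cdot 39 + 109 = 126 \left(- \frac{1}{17}\right) \left(-2\right) \frac{1}{3} \cdot 39 + 109 = - \frac{126 \left(\left(- \frac{2}{3}\right) 39\right)}{17} + 109 = \left(- \frac{126}{17}\right) \left(-26\right) + 109 = \frac{3276}{17} + 109 = \frac{5129}{17}$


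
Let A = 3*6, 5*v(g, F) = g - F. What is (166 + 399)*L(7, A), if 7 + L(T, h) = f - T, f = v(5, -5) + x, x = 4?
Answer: -4520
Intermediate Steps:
v(g, F) = -F/5 + g/5 (v(g, F) = (g - F)/5 = -F/5 + g/5)
A = 18
f = 6 (f = (-1/5*(-5) + (1/5)*5) + 4 = (1 + 1) + 4 = 2 + 4 = 6)
L(T, h) = -1 - T (L(T, h) = -7 + (6 - T) = -1 - T)
(166 + 399)*L(7, A) = (166 + 399)*(-1 - 1*7) = 565*(-1 - 7) = 565*(-8) = -4520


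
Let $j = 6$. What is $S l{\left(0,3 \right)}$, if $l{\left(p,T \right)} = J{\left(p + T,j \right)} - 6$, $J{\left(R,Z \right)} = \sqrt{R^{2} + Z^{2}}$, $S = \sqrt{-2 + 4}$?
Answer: $3 \sqrt{2} \left(-2 + \sqrt{5}\right) \approx 1.0016$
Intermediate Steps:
$S = \sqrt{2} \approx 1.4142$
$l{\left(p,T \right)} = -6 + \sqrt{36 + \left(T + p\right)^{2}}$ ($l{\left(p,T \right)} = \sqrt{\left(p + T\right)^{2} + 6^{2}} - 6 = \sqrt{\left(T + p\right)^{2} + 36} - 6 = \sqrt{36 + \left(T + p\right)^{2}} - 6 = -6 + \sqrt{36 + \left(T + p\right)^{2}}$)
$S l{\left(0,3 \right)} = \sqrt{2} \left(-6 + \sqrt{36 + \left(3 + 0\right)^{2}}\right) = \sqrt{2} \left(-6 + \sqrt{36 + 3^{2}}\right) = \sqrt{2} \left(-6 + \sqrt{36 + 9}\right) = \sqrt{2} \left(-6 + \sqrt{45}\right) = \sqrt{2} \left(-6 + 3 \sqrt{5}\right)$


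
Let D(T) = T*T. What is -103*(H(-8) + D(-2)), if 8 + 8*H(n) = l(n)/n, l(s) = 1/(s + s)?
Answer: -316519/1024 ≈ -309.10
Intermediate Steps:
D(T) = T²
l(s) = 1/(2*s)
H(n) = -1 + 1/(16*n²) (H(n) = -1 + ((1/(2*n))/n)/8 = -1 + (1/(2*n²))/8 = -1 + 1/(16*n²))
-103*(H(-8) + D(-2)) = -103*((-1 + (1/16)/(-8)²) + (-2)²) = -103*((-1 + (1/16)*(1/64)) + 4) = -103*((-1 + 1/1024) + 4) = -103*(-1023/1024 + 4) = -103*3073/1024 = -316519/1024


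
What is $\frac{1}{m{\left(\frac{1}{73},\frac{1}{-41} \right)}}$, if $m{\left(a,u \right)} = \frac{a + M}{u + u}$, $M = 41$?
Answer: $- \frac{73}{61377} \approx -0.0011894$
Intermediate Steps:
$m{\left(a,u \right)} = \frac{41 + a}{2 u}$ ($m{\left(a,u \right)} = \frac{a + 41}{u + u} = \frac{41 + a}{2 u}$)
$\frac{1}{m{\left(\frac{1}{73},\frac{1}{-41} \right)}} = \frac{1}{\frac{1}{2} \frac{1}{\frac{1}{-41}} \left(41 + \frac{1}{73}\right)} = \frac{1}{\frac{1}{2} \frac{1}{- \frac{1}{41}} \left(41 + \frac{1}{73}\right)} = \frac{1}{\frac{1}{2} \left(-41\right) \frac{2994}{73}} = \frac{1}{- \frac{61377}{73}} = - \frac{73}{61377}$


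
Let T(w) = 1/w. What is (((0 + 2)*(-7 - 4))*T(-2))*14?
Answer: 154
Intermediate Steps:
T(w) = 1/w
(((0 + 2)*(-7 - 4))*T(-2))*14 = (((0 + 2)*(-7 - 4))/(-2))*14 = ((2*(-11))*(-½))*14 = -22*(-½)*14 = 11*14 = 154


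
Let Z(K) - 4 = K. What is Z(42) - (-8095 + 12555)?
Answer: -4414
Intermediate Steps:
Z(K) = 4 + K
Z(42) - (-8095 + 12555) = (4 + 42) - (-8095 + 12555) = 46 - 1*4460 = 46 - 4460 = -4414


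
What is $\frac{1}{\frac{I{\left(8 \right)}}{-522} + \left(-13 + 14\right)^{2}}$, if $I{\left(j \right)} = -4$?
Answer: $\frac{261}{263} \approx 0.9924$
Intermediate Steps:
$\frac{1}{\frac{I{\left(8 \right)}}{-522} + \left(-13 + 14\right)^{2}} = \frac{1}{- \frac{4}{-522} + \left(-13 + 14\right)^{2}} = \frac{1}{\left(-4\right) \left(- \frac{1}{522}\right) + 1^{2}} = \frac{1}{\frac{2}{261} + 1} = \frac{1}{\frac{263}{261}} = \frac{261}{263}$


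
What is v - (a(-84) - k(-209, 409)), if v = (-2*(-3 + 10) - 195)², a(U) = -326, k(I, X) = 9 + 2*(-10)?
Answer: 43996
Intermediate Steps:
k(I, X) = -11 (k(I, X) = 9 - 20 = -11)
v = 43681 (v = (-2*7 - 195)² = (-14 - 195)² = (-209)² = 43681)
v - (a(-84) - k(-209, 409)) = 43681 - (-326 - 1*(-11)) = 43681 - (-326 + 11) = 43681 - 1*(-315) = 43681 + 315 = 43996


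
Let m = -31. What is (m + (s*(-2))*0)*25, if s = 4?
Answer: -775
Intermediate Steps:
(m + (s*(-2))*0)*25 = (-31 + (4*(-2))*0)*25 = (-31 - 8*0)*25 = (-31 + 0)*25 = -31*25 = -775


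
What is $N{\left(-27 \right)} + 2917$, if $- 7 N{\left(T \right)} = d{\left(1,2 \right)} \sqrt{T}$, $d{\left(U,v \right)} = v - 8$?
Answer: $2917 + \frac{18 i \sqrt{3}}{7} \approx 2917.0 + 4.4538 i$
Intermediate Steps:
$d{\left(U,v \right)} = -8 + v$
$N{\left(T \right)} = \frac{6 \sqrt{T}}{7}$ ($N{\left(T \right)} = - \frac{\left(-8 + 2\right) \sqrt{T}}{7} = - \frac{\left(-6\right) \sqrt{T}}{7} = \frac{6 \sqrt{T}}{7}$)
$N{\left(-27 \right)} + 2917 = \frac{6 \sqrt{-27}}{7} + 2917 = \frac{6 \cdot 3 i \sqrt{3}}{7} + 2917 = \frac{18 i \sqrt{3}}{7} + 2917 = 2917 + \frac{18 i \sqrt{3}}{7}$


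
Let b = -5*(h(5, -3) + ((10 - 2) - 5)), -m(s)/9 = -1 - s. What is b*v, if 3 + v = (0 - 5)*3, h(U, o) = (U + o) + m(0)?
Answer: 1260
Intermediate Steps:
m(s) = 9 + 9*s (m(s) = -9*(-1 - s) = 9 + 9*s)
h(U, o) = 9 + U + o (h(U, o) = (U + o) + (9 + 9*0) = (U + o) + (9 + 0) = (U + o) + 9 = 9 + U + o)
v = -18 (v = -3 + (0 - 5)*3 = -3 - 5*3 = -3 - 15 = -18)
b = -70 (b = -5*((9 + 5 - 3) + ((10 - 2) - 5)) = -5*(11 + (8 - 5)) = -5*(11 + 3) = -5*14 = -70)
b*v = -70*(-18) = 1260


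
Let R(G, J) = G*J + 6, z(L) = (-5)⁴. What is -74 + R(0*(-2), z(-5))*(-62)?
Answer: -446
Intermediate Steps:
z(L) = 625
R(G, J) = 6 + G*J
-74 + R(0*(-2), z(-5))*(-62) = -74 + (6 + (0*(-2))*625)*(-62) = -74 + (6 + 0*625)*(-62) = -74 + (6 + 0)*(-62) = -74 + 6*(-62) = -74 - 372 = -446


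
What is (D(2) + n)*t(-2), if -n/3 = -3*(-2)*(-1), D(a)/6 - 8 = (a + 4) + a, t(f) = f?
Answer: -228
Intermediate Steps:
D(a) = 72 + 12*a (D(a) = 48 + 6*((a + 4) + a) = 48 + 6*((4 + a) + a) = 48 + 6*(4 + 2*a) = 48 + (24 + 12*a) = 72 + 12*a)
n = 18 (n = -3*(-3*(-2))*(-1) = -18*(-1) = -3*(-6) = 18)
(D(2) + n)*t(-2) = ((72 + 12*2) + 18)*(-2) = ((72 + 24) + 18)*(-2) = (96 + 18)*(-2) = 114*(-2) = -228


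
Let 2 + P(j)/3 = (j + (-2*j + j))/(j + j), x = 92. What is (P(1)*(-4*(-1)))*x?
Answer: -2208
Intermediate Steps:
P(j) = -6 (P(j) = -6 + 3*((j + (-2*j + j))/(j + j)) = -6 + 3*((j - j)/((2*j))) = -6 + 3*(0*(1/(2*j))) = -6 + 3*0 = -6 + 0 = -6)
(P(1)*(-4*(-1)))*x = -(-24)*(-1)*92 = -6*4*92 = -24*92 = -2208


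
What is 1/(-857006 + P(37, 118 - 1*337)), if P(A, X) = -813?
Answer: -1/857819 ≈ -1.1657e-6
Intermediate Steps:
1/(-857006 + P(37, 118 - 1*337)) = 1/(-857006 - 813) = 1/(-857819) = -1/857819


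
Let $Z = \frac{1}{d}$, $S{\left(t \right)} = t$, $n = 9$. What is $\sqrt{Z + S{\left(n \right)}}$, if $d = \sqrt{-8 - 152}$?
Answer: $\frac{\sqrt{3600 - 10 i \sqrt{10}}}{20} \approx 3.0 - 0.013176 i$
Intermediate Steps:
$d = 4 i \sqrt{10}$ ($d = \sqrt{-160} = 4 i \sqrt{10} \approx 12.649 i$)
$Z = - \frac{i \sqrt{10}}{40}$ ($Z = \frac{1}{4 i \sqrt{10}} = - \frac{i \sqrt{10}}{40} \approx - 0.079057 i$)
$\sqrt{Z + S{\left(n \right)}} = \sqrt{- \frac{i \sqrt{10}}{40} + 9} = \sqrt{9 - \frac{i \sqrt{10}}{40}}$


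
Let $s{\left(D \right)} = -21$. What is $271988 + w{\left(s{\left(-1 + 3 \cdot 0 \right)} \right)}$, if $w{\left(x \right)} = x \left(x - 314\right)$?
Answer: $279023$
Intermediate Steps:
$w{\left(x \right)} = x \left(-314 + x\right)$
$271988 + w{\left(s{\left(-1 + 3 \cdot 0 \right)} \right)} = 271988 - 21 \left(-314 - 21\right) = 271988 - -7035 = 271988 + 7035 = 279023$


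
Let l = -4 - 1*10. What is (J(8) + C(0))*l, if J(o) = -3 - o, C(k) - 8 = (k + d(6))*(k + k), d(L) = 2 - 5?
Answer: 42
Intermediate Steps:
d(L) = -3
C(k) = 8 + 2*k*(-3 + k) (C(k) = 8 + (k - 3)*(k + k) = 8 + (-3 + k)*(2*k) = 8 + 2*k*(-3 + k))
l = -14 (l = -4 - 10 = -14)
(J(8) + C(0))*l = ((-3 - 1*8) + (8 - 6*0 + 2*0²))*(-14) = ((-3 - 8) + (8 + 0 + 2*0))*(-14) = (-11 + (8 + 0 + 0))*(-14) = (-11 + 8)*(-14) = -3*(-14) = 42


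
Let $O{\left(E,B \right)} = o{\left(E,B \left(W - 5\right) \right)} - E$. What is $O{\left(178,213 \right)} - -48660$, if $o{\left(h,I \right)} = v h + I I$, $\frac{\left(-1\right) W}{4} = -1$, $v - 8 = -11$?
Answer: $93317$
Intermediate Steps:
$v = -3$ ($v = 8 - 11 = -3$)
$W = 4$ ($W = \left(-4\right) \left(-1\right) = 4$)
$o{\left(h,I \right)} = I^{2} - 3 h$ ($o{\left(h,I \right)} = - 3 h + I I = - 3 h + I^{2} = I^{2} - 3 h$)
$O{\left(E,B \right)} = B^{2} - 4 E$ ($O{\left(E,B \right)} = \left(\left(B \left(4 - 5\right)\right)^{2} - 3 E\right) - E = \left(\left(B \left(-1\right)\right)^{2} - 3 E\right) - E = \left(\left(- B\right)^{2} - 3 E\right) - E = \left(B^{2} - 3 E\right) - E = B^{2} - 4 E$)
$O{\left(178,213 \right)} - -48660 = \left(213^{2} - 712\right) - -48660 = \left(45369 - 712\right) + 48660 = 44657 + 48660 = 93317$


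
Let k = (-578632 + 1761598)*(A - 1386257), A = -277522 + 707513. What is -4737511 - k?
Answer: 1131225427445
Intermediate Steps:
A = 429991
k = -1131230164956 (k = (-578632 + 1761598)*(429991 - 1386257) = 1182966*(-956266) = -1131230164956)
-4737511 - k = -4737511 - 1*(-1131230164956) = -4737511 + 1131230164956 = 1131225427445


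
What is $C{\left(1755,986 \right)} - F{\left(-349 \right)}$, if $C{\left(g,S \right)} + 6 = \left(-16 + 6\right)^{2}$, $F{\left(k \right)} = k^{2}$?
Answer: $-121707$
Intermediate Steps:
$C{\left(g,S \right)} = 94$ ($C{\left(g,S \right)} = -6 + \left(-16 + 6\right)^{2} = -6 + \left(-10\right)^{2} = -6 + 100 = 94$)
$C{\left(1755,986 \right)} - F{\left(-349 \right)} = 94 - \left(-349\right)^{2} = 94 - 121801 = -121707$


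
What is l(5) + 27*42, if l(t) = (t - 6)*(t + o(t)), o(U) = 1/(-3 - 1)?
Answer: 4517/4 ≈ 1129.3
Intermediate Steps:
o(U) = -¼ (o(U) = 1/(-4) = -¼)
l(t) = (-6 + t)*(-¼ + t) (l(t) = (t - 6)*(t - ¼) = (-6 + t)*(-¼ + t))
l(5) + 27*42 = (3/2 + 5² - 25/4*5) + 27*42 = (3/2 + 25 - 125/4) + 1134 = -19/4 + 1134 = 4517/4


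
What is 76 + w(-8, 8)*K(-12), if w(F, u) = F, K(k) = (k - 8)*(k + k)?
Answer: -3764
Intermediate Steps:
K(k) = 2*k*(-8 + k) (K(k) = (-8 + k)*(2*k) = 2*k*(-8 + k))
76 + w(-8, 8)*K(-12) = 76 - 16*(-12)*(-8 - 12) = 76 - 16*(-12)*(-20) = 76 - 8*480 = 76 - 3840 = -3764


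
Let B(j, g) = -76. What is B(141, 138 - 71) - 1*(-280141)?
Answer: 280065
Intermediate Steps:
B(141, 138 - 71) - 1*(-280141) = -76 - 1*(-280141) = -76 + 280141 = 280065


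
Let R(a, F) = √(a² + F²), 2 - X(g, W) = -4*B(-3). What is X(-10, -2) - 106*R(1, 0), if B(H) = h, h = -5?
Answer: -124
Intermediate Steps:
B(H) = -5
X(g, W) = -18 (X(g, W) = 2 - (-4)*(-5) = 2 - 1*20 = 2 - 20 = -18)
R(a, F) = √(F² + a²)
X(-10, -2) - 106*R(1, 0) = -18 - 106*√(0² + 1²) = -18 - 106*√(0 + 1) = -18 - 106*√1 = -18 - 106*1 = -18 - 106 = -124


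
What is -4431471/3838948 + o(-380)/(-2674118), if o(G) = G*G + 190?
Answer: -6202674929449/5132899973932 ≈ -1.2084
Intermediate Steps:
o(G) = 190 + G**2 (o(G) = G**2 + 190 = 190 + G**2)
-4431471/3838948 + o(-380)/(-2674118) = -4431471/3838948 + (190 + (-380)**2)/(-2674118) = -4431471*1/3838948 + (190 + 144400)*(-1/2674118) = -4431471/3838948 + 144590*(-1/2674118) = -4431471/3838948 - 72295/1337059 = -6202674929449/5132899973932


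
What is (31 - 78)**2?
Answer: 2209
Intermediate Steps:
(31 - 78)**2 = (-47)**2 = 2209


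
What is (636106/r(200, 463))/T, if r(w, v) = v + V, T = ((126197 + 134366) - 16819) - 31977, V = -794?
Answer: -636106/70094877 ≈ -0.0090749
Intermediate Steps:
T = 211767 (T = (260563 - 16819) - 31977 = 243744 - 31977 = 211767)
r(w, v) = -794 + v (r(w, v) = v - 794 = -794 + v)
(636106/r(200, 463))/T = (636106/(-794 + 463))/211767 = (636106/(-331))*(1/211767) = (636106*(-1/331))*(1/211767) = -636106/331*1/211767 = -636106/70094877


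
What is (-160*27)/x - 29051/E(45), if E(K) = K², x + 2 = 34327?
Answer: -40236943/2780325 ≈ -14.472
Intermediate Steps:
x = 34325 (x = -2 + 34327 = 34325)
(-160*27)/x - 29051/E(45) = -160*27/34325 - 29051/(45²) = -4320*1/34325 - 29051/2025 = -864/6865 - 29051*1/2025 = -864/6865 - 29051/2025 = -40236943/2780325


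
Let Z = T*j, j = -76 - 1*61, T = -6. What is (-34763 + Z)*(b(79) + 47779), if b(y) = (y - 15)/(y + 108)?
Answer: -303253908517/187 ≈ -1.6217e+9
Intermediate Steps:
j = -137 (j = -76 - 61 = -137)
Z = 822 (Z = -6*(-137) = 822)
b(y) = (-15 + y)/(108 + y)
(-34763 + Z)*(b(79) + 47779) = (-34763 + 822)*((-15 + 79)/(108 + 79) + 47779) = -33941*(64/187 + 47779) = -33941*8934737/187 = -303253908517/187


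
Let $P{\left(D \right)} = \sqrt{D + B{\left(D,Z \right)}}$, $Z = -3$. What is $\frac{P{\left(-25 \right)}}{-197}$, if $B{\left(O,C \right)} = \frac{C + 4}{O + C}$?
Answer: $- \frac{i \sqrt{4907}}{2758} \approx - 0.025399 i$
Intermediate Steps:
$B{\left(O,C \right)} = \frac{4 + C}{C + O}$
$P{\left(D \right)} = \sqrt{D + \frac{1}{-3 + D}}$ ($P{\left(D \right)} = \sqrt{D + \frac{4 - 3}{-3 + D}} = \sqrt{D + \frac{1}{-3 + D} 1} = \sqrt{D + \frac{1}{-3 + D}}$)
$\frac{P{\left(-25 \right)}}{-197} = \frac{\sqrt{\frac{1 - 25 \left(-3 - 25\right)}{-3 - 25}}}{-197} = \sqrt{\frac{1 - -700}{-28}} \left(- \frac{1}{197}\right) = \sqrt{- \frac{1 + 700}{28}} \left(- \frac{1}{197}\right) = \sqrt{\left(- \frac{1}{28}\right) 701} \left(- \frac{1}{197}\right) = \sqrt{- \frac{701}{28}} \left(- \frac{1}{197}\right) = \frac{i \sqrt{4907}}{14} \left(- \frac{1}{197}\right) = - \frac{i \sqrt{4907}}{2758}$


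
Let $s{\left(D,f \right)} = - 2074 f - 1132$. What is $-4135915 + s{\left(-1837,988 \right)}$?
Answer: $-6186159$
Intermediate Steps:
$s{\left(D,f \right)} = -1132 - 2074 f$
$-4135915 + s{\left(-1837,988 \right)} = -4135915 - 2050244 = -6186159$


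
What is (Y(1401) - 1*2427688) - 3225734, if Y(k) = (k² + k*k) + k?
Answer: -1726419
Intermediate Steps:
Y(k) = k + 2*k² (Y(k) = (k² + k²) + k = 2*k² + k = k + 2*k²)
(Y(1401) - 1*2427688) - 3225734 = (1401*(1 + 2*1401) - 1*2427688) - 3225734 = (1401*(1 + 2802) - 2427688) - 3225734 = (1401*2803 - 2427688) - 3225734 = (3927003 - 2427688) - 3225734 = 1499315 - 3225734 = -1726419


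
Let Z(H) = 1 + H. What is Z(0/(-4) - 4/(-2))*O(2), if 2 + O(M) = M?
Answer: 0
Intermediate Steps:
O(M) = -2 + M
Z(0/(-4) - 4/(-2))*O(2) = (1 + (0/(-4) - 4/(-2)))*(-2 + 2) = (1 + (0*(-¼) - 4*(-½)))*0 = (1 + (0 + 2))*0 = (1 + 2)*0 = 3*0 = 0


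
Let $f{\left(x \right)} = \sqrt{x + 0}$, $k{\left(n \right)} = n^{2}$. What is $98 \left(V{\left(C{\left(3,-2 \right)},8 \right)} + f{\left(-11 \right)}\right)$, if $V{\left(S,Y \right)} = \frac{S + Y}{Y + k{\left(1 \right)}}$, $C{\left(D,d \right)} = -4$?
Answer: $\frac{392}{9} + 98 i \sqrt{11} \approx 43.556 + 325.03 i$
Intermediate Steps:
$V{\left(S,Y \right)} = \frac{S + Y}{1 + Y}$ ($V{\left(S,Y \right)} = \frac{S + Y}{Y + 1^{2}} = \frac{S + Y}{Y + 1} = \frac{S + Y}{1 + Y}$)
$f{\left(x \right)} = \sqrt{x}$
$98 \left(V{\left(C{\left(3,-2 \right)},8 \right)} + f{\left(-11 \right)}\right) = 98 \left(\frac{-4 + 8}{1 + 8} + \sqrt{-11}\right) = 98 \left(\frac{1}{9} \cdot 4 + i \sqrt{11}\right) = 98 \left(\frac{4}{9} + i \sqrt{11}\right) = \frac{392}{9} + 98 i \sqrt{11}$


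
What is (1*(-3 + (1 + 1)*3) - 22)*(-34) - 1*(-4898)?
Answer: 5544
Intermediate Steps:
(1*(-3 + (1 + 1)*3) - 22)*(-34) - 1*(-4898) = (1*(-3 + 2*3) - 22)*(-34) + 4898 = (1*(-3 + 6) - 22)*(-34) + 4898 = (1*3 - 22)*(-34) + 4898 = (3 - 22)*(-34) + 4898 = -19*(-34) + 4898 = 646 + 4898 = 5544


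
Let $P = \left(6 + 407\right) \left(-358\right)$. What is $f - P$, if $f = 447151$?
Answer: $595005$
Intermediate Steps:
$P = -147854$ ($P = 413 \left(-358\right) = -147854$)
$f - P = 447151 - -147854 = 447151 + 147854 = 595005$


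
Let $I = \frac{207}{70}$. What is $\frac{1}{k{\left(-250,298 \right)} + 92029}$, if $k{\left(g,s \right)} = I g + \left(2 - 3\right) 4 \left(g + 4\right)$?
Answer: $\frac{7}{645916} \approx 1.0837 \cdot 10^{-5}$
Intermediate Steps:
$I = \frac{207}{70}$ ($I = 207 \cdot \frac{1}{70} = \frac{207}{70} \approx 2.9571$)
$k{\left(g,s \right)} = -16 - \frac{73 g}{70}$ ($k{\left(g,s \right)} = \frac{207 g}{70} + \left(2 - 3\right) 4 \left(g + 4\right) = \frac{207 g}{70} + \left(-1\right) 4 \left(4 + g\right) = \frac{207 g}{70} - 4 \left(4 + g\right) = \frac{207 g}{70} - \left(16 + 4 g\right) = -16 - \frac{73 g}{70}$)
$\frac{1}{k{\left(-250,298 \right)} + 92029} = \frac{1}{\left(-16 - - \frac{1825}{7}\right) + 92029} = \frac{1}{\left(-16 + \frac{1825}{7}\right) + 92029} = \frac{1}{\frac{1713}{7} + 92029} = \frac{1}{\frac{645916}{7}} = \frac{7}{645916}$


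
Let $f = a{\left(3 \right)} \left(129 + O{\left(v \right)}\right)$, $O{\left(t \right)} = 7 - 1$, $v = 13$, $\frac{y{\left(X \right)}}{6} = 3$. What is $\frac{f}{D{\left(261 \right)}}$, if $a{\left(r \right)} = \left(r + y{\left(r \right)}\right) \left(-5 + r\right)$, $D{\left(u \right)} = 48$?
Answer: $- \frac{945}{8} \approx -118.13$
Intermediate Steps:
$y{\left(X \right)} = 18$ ($y{\left(X \right)} = 6 \cdot 3 = 18$)
$a{\left(r \right)} = \left(-5 + r\right) \left(18 + r\right)$ ($a{\left(r \right)} = \left(r + 18\right) \left(-5 + r\right) = \left(18 + r\right) \left(-5 + r\right) = \left(-5 + r\right) \left(18 + r\right)$)
$O{\left(t \right)} = 6$ ($O{\left(t \right)} = 7 - 1 = 6$)
$f = -5670$ ($f = \left(-90 + 3^{2} + 13 \cdot 3\right) \left(129 + 6\right) = \left(-90 + 9 + 39\right) 135 = \left(-42\right) 135 = -5670$)
$\frac{f}{D{\left(261 \right)}} = - \frac{5670}{48} = \left(-5670\right) \frac{1}{48} = - \frac{945}{8}$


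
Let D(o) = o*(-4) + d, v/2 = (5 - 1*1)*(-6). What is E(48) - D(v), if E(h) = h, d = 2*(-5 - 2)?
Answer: -130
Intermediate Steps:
d = -14 (d = 2*(-7) = -14)
v = -48 (v = 2*((5 - 1*1)*(-6)) = 2*((5 - 1)*(-6)) = 2*(4*(-6)) = 2*(-24) = -48)
D(o) = -14 - 4*o (D(o) = o*(-4) - 14 = -4*o - 14 = -14 - 4*o)
E(48) - D(v) = 48 - (-14 - 4*(-48)) = 48 - (-14 + 192) = 48 - 1*178 = 48 - 178 = -130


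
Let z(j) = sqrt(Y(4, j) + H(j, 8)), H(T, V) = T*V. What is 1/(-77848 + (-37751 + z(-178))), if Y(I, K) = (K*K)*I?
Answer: -10509/1214818499 - 8*sqrt(1958)/13363003489 ≈ -8.6772e-6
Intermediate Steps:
Y(I, K) = I*K**2 (Y(I, K) = K**2*I = I*K**2)
z(j) = sqrt(4*j**2 + 8*j) (z(j) = sqrt(4*j**2 + j*8) = sqrt(4*j**2 + 8*j))
1/(-77848 + (-37751 + z(-178))) = 1/(-77848 + (-37751 + 2*sqrt(-178*(2 - 178)))) = 1/(-77848 + (-37751 + 2*sqrt(-178*(-176)))) = 1/(-77848 + (-37751 + 2*sqrt(31328))) = 1/(-77848 + (-37751 + 2*(4*sqrt(1958)))) = 1/(-77848 + (-37751 + 8*sqrt(1958))) = 1/(-115599 + 8*sqrt(1958))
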